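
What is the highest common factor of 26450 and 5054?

Euclid: 26450 = 5·5054 + 1180; 5054 = 4·1180 + 334; 1180 = 3·334 + 178; 334 = 1·178 + 156; 178 = 1·156 + 22; 156 = 7·22 + 2; 22 = 11·2 + 0. Last nonzero remainder: 2.

2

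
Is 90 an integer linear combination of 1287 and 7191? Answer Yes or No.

Yes

gcd(1287, 7191): 7191 = 5·1287 + 756; 1287 = 1·756 + 531; 756 = 1·531 + 225; 531 = 2·225 + 81; 225 = 2·81 + 63; 81 = 1·63 + 18; 63 = 3·18 + 9; 18 = 2·9 + 0 → 9
9 divides 90, so a solution exists.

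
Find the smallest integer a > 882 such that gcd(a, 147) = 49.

931

147 = 49·3. Any a with gcd(a, 147) = 49 is a multiple of 49, say 49s, with s coprime to 3.
Need s > 882/49, so s ≥ 19. First s ≥ 19 with gcd(s, 3) = 1 is s = 19. Thus a = 49·19 = 931.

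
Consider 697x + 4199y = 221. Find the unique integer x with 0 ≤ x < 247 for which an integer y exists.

Reduce mod 4199: 697x ≡ 221 (mod 4199). With g = gcd(697, 4199) = 17 dividing 221, divide through: 41x ≡ 13 (mod 247).
Since gcd(41, 247) = 1, x ≡ 13·(41)⁻¹ ≡ 169 (mod 247). Smallest non-negative: 169.

169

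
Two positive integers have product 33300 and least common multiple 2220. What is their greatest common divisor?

gcd·lcm = product, so gcd = 33300/2220 = 15.

15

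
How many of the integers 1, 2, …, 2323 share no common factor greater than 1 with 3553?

1884

3553 = 11·17·19. Inclusion–exclusion on these primes:
2323 − ⌊2323/11⌋ − ⌊2323/17⌋ − ⌊2323/19⌋ + ⌊2323/187⌋ + ⌊2323/209⌋ + ⌊2323/323⌋ − ⌊2323/3553⌋ = 1884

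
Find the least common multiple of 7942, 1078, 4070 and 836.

143988460

7942 = 2 · 11 · 19²; 1078 = 2 · 7² · 11; 4070 = 2 · 5 · 11 · 37; 836 = 2² · 11 · 19
lcm takes max exponent of each prime: 2² · 5 · 7² · 11 · 19² · 37 = 143988460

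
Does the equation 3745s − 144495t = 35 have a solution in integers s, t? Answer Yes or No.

gcd(3745, 144495): 144495 = 38·3745 + 2185; 3745 = 1·2185 + 1560; 2185 = 1·1560 + 625; 1560 = 2·625 + 310; 625 = 2·310 + 5; 310 = 62·5 + 0 → 5
5 divides 35, so a solution exists.

Yes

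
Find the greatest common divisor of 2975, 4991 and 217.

7

2975 = 5² · 7 · 17; 4991 = 7 · 23 · 31; 217 = 7 · 31
gcd takes min exponent of each prime: 7 = 7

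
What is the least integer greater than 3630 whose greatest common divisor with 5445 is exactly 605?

4235

Multiples of 605 above 3630: 605·7, 605·8, … . Need the cofactor coprime to 5445/605 = 9.
Checking s = 7, 8, … the first with gcd(s, 9) = 1 is s = 7, giving 4235.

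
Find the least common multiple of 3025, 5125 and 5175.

lcm(3025, 5125) = 3025·5125/gcd = 15503125/25 = 620125
lcm(620125, 5175) = 620125·5175/gcd = 3209146875/25 = 128365875

128365875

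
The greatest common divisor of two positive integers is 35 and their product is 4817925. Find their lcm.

137655

gcd·lcm = product, so lcm = 4817925/35 = 137655.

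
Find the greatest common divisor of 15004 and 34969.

121

Euclid: 34969 = 2·15004 + 4961; 15004 = 3·4961 + 121; 4961 = 41·121 + 0. Last nonzero remainder: 121.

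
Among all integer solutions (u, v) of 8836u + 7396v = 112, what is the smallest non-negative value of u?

Reduce mod 7396: 8836u ≡ 112 (mod 7396). With g = gcd(8836, 7396) = 4 dividing 112, divide through: 2209u ≡ 28 (mod 1849).
Since gcd(2209, 1849) = 1, u ≡ 28·(2209)⁻¹ ≡ 1582 (mod 1849). Smallest non-negative: 1582.

1582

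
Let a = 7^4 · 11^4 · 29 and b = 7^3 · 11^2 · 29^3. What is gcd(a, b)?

1203587

min exponent per shared prime: 7^3 · 11^2 · 29 = 1203587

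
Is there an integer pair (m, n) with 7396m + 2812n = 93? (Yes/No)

gcd(7396, 2812): 7396 = 2·2812 + 1772; 2812 = 1·1772 + 1040; 1772 = 1·1040 + 732; 1040 = 1·732 + 308; 732 = 2·308 + 116; 308 = 2·116 + 76; 116 = 1·76 + 40; 76 = 1·40 + 36; 40 = 1·36 + 4; 36 = 9·4 + 0 → 4
4 does not divide 93, so a solution does not exist.

No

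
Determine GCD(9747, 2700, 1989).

9747 = 3³ · 19²; 2700 = 2² · 3³ · 5²; 1989 = 3² · 13 · 17
gcd takes min exponent of each prime: 3² = 9

9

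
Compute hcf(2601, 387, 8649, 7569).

2601 = 3² · 17²; 387 = 3² · 43; 8649 = 3² · 31²; 7569 = 3² · 29²
gcd takes min exponent of each prime: 3² = 9

9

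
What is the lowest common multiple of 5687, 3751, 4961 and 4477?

267442549

5687 = 11² · 47; 3751 = 11² · 31; 4961 = 11² · 41; 4477 = 11² · 37
lcm takes max exponent of each prime: 11² · 31 · 37 · 41 · 47 = 267442549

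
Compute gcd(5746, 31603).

5746 = 2 · 13² · 17
31603 = 11 · 13² · 17
Common: 13² · 17 = 2873

2873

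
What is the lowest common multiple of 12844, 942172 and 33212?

12844 = 2² · 13² · 19; 942172 = 2² · 7² · 11 · 19 · 23; 33212 = 2² · 19² · 23
lcm takes max exponent of each prime: 2² · 7² · 11 · 13² · 19² · 23 = 3025314292

3025314292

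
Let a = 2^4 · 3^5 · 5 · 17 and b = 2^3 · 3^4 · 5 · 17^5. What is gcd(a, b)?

min exponent per shared prime: 2^3 · 3^4 · 5 · 17 = 55080

55080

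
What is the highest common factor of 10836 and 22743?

Euclid: 22743 = 2·10836 + 1071; 10836 = 10·1071 + 126; 1071 = 8·126 + 63; 126 = 2·63 + 0. Last nonzero remainder: 63.

63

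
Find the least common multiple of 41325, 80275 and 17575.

lcm(41325, 80275) = 41325·80275/gcd = 3317364375/475 = 6983925
lcm(6983925, 17575) = 6983925·17575/gcd = 122742481875/475 = 258405225

258405225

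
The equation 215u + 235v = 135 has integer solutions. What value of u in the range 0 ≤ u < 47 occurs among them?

5

Euclid: 235 = 1·215 + 20; 215 = 10·20 + 15; 20 = 1·15 + 5; 15 = 3·5 + 0 → gcd = 5; 135 = 5·27.
Back-substitution yields 215·(-12) + 235·(11) = 5, so one solution is u = -12·27 = -324, v = 11·27 = 297.
Solutions in u differ by 235/5 = 47; the one in [0, 47) is -324 mod 47 = 5.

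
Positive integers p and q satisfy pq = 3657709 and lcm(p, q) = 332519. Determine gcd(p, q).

gcd·lcm = product, so gcd = 3657709/332519 = 11.

11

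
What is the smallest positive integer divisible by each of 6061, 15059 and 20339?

15342094141

6061 = 11 · 19 · 29; 15059 = 11 · 37²; 20339 = 11 · 43²
lcm takes max exponent of each prime: 11 · 19 · 29 · 37² · 43² = 15342094141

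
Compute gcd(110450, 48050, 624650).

110450 = 2 · 5² · 47²; 48050 = 2 · 5² · 31²; 624650 = 2 · 5² · 13 · 31²
gcd takes min exponent of each prime: 2 · 5² = 50

50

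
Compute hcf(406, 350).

Euclid: 406 = 1·350 + 56; 350 = 6·56 + 14; 56 = 4·14 + 0. Last nonzero remainder: 14.

14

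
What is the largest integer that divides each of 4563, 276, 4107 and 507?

4563 = 3³ · 13²; 276 = 2² · 3 · 23; 4107 = 3 · 37²; 507 = 3 · 13²
gcd takes min exponent of each prime: 3 = 3

3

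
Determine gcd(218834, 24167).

218834 = 2 · 7³ · 11 · 29
24167 = 11 · 13³
Common: 11 = 11

11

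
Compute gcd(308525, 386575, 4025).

175

gcd(308525, 386575): 386575 = 1·308525 + 78050; 308525 = 3·78050 + 74375; 78050 = 1·74375 + 3675; 74375 = 20·3675 + 875; 3675 = 4·875 + 175; 875 = 5·175 + 0 → 175
gcd(175, 4025): 4025 = 23·175 + 0 → 175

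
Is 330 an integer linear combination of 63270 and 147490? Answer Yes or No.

Yes

By Bézout, 63270u − 147490v = 330 has integer solutions iff gcd(63270, 147490) | 330.
Euclid: 147490 = 2·63270 + 20950; 63270 = 3·20950 + 420; 20950 = 49·420 + 370; 420 = 1·370 + 50; 370 = 7·50 + 20; 50 = 2·20 + 10; 20 = 2·10 + 0. gcd = 10; 330 mod 10 = 0. Yes.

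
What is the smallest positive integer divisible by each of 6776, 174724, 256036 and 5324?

6776 = 2³ · 7 · 11²; 174724 = 2² · 11² · 19²; 256036 = 2² · 11² · 23²; 5324 = 2² · 11³
lcm takes max exponent of each prime: 2³ · 7 · 11³ · 19² · 23² = 14234065384

14234065384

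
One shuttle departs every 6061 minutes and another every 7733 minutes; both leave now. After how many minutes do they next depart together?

gcd first: 7733 = 1·6061 + 1672; 6061 = 3·1672 + 1045; 1672 = 1·1045 + 627; 1045 = 1·627 + 418; 627 = 1·418 + 209; 418 = 2·209 + 0 → gcd = 209
lcm = 6061·7733/gcd = 46869713/209 = 224257

224257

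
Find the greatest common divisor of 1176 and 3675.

147

Euclid: 3675 = 3·1176 + 147; 1176 = 8·147 + 0. Last nonzero remainder: 147.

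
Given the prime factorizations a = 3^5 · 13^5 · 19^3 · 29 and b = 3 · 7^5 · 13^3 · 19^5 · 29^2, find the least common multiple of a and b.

3157746306012661768587

max exponent per prime: 3^5 · 7^5 · 13^5 · 19^5 · 29^2 = 3157746306012661768587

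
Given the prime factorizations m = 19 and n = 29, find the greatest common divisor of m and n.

min exponent per shared prime: (none) = 1

1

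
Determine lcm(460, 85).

gcd first: 460 = 5·85 + 35; 85 = 2·35 + 15; 35 = 2·15 + 5; 15 = 3·5 + 0 → gcd = 5
lcm = 460·85/gcd = 39100/5 = 7820

7820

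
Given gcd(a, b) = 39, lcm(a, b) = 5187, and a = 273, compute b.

a·b = gcd·lcm = 39·5187 = 202293, so b = 202293/273 = 741.

741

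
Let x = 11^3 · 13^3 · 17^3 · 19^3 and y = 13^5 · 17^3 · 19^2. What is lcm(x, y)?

max exponent per prime: 11^3 · 13^5 · 17^3 · 19^3 = 16653379694126461

16653379694126461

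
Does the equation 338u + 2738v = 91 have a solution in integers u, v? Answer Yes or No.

By Bézout, 338u + 2738v = 91 has integer solutions iff gcd(338, 2738) | 91.
Euclid: 2738 = 8·338 + 34; 338 = 9·34 + 32; 34 = 1·32 + 2; 32 = 16·2 + 0. gcd = 2; 91 mod 2 = 1. No.

No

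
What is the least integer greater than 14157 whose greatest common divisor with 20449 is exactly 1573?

15730

gcd(a, 20449) = 1573 forces 1573 | a; write a = 1573s. Then gcd(1573s, 1573·13) = 1573·gcd(s, 13), so need gcd(s, 13) = 1.
1573s > 14157 gives s ≥ 10. The least s ≥ 10 coprime to 13 is 10, so a = 1573·10 = 15730.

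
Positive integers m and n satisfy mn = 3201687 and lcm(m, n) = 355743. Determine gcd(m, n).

9

gcd·lcm = product, so gcd = 3201687/355743 = 9.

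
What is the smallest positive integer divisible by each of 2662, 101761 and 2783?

lcm(2662, 101761) = 2662·101761/gcd = 270887782/121 = 2238742
lcm(2238742, 2783) = 2238742·2783/gcd = 6230418986/121 = 51491066

51491066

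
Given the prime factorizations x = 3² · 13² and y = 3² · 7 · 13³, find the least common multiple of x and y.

max exponent per prime: 3² · 7 · 13³ = 138411

138411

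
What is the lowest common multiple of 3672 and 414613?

gcd first: 414613 = 112·3672 + 3349; 3672 = 1·3349 + 323; 3349 = 10·323 + 119; 323 = 2·119 + 85; 119 = 1·85 + 34; 85 = 2·34 + 17; 34 = 2·17 + 0 → gcd = 17
lcm = 3672·414613/gcd = 1522458936/17 = 89556408

89556408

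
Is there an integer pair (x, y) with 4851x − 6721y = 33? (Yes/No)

Yes

By Bézout, 4851x − 6721y = 33 has integer solutions iff gcd(4851, 6721) | 33.
Euclid: 6721 = 1·4851 + 1870; 4851 = 2·1870 + 1111; 1870 = 1·1111 + 759; 1111 = 1·759 + 352; 759 = 2·352 + 55; 352 = 6·55 + 22; 55 = 2·22 + 11; 22 = 2·11 + 0. gcd = 11; 33 mod 11 = 0. Yes.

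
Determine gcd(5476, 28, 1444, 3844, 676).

5476 = 2² · 37²; 28 = 2² · 7; 1444 = 2² · 19²; 3844 = 2² · 31²; 676 = 2² · 13²
gcd takes min exponent of each prime: 2² = 4

4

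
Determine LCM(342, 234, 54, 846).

626886

lcm(342, 234) = 342·234/gcd = 80028/18 = 4446
lcm(4446, 54) = 4446·54/gcd = 240084/18 = 13338
lcm(13338, 846) = 13338·846/gcd = 11283948/18 = 626886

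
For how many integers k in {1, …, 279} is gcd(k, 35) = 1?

192

Prime factors of 35: 5, 7. Count integers ≤ 279 divisible by none of them.
By inclusion–exclusion: 279 − ⌊279/5⌋ − ⌊279/7⌋ + ⌊279/35⌋ = 192.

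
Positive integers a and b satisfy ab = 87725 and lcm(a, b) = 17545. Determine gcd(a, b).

From gcd × lcm = ab: gcd = 87725 / 17545 = 5.

5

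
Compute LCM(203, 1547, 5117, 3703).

203 = 7 · 29; 1547 = 7 · 13 · 17; 5117 = 7 · 17 · 43; 3703 = 7 · 23²
lcm takes max exponent of each prime: 7 · 13 · 17 · 23² · 29 · 43 = 1020498661

1020498661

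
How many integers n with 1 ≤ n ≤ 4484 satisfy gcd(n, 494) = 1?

1961

494 = 2·13·19. Inclusion–exclusion on these primes:
4484 − ⌊4484/2⌋ − ⌊4484/13⌋ − ⌊4484/19⌋ + ⌊4484/26⌋ + ⌊4484/38⌋ + ⌊4484/247⌋ − ⌊4484/494⌋ = 1961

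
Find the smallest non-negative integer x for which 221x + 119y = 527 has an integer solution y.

4

Euclid: 221 = 1·119 + 102; 119 = 1·102 + 17; 102 = 6·17 + 0 → gcd = 17; 527 = 17·31.
Back-substitution yields 221·(-1) + 119·(2) = 17, so one solution is x = -1·31 = -31, y = 2·31 = 62.
Solutions in x differ by 119/17 = 7; the one in [0, 7) is -31 mod 7 = 4.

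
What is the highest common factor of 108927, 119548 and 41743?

247

108927 = 3² · 7² · 13 · 19; 119548 = 2² · 11² · 13 · 19; 41743 = 13³ · 19
gcd takes min exponent of each prime: 13 · 19 = 247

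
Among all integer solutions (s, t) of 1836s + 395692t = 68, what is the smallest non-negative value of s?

Reduce mod 395692: 1836s ≡ 68 (mod 395692). With g = gcd(1836, 395692) = 68 dividing 68, divide through: 27s ≡ 1 (mod 5819).
Since gcd(27, 5819) = 1, s ≡ 1·(27)⁻¹ ≡ 5388 (mod 5819). Smallest non-negative: 5388.

5388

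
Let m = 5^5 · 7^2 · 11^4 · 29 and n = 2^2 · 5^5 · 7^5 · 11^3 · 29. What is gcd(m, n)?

min exponent per shared prime: 5^5 · 7^2 · 11^3 · 29 = 5910471875

5910471875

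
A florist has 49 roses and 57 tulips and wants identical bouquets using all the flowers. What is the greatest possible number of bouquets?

1

Euclid: 57 = 1·49 + 8; 49 = 6·8 + 1; 8 = 8·1 + 0. Last nonzero remainder: 1.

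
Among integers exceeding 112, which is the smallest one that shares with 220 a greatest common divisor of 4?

220 = 4·55. Any m with gcd(m, 220) = 4 is a multiple of 4, say 4s, with s coprime to 55.
Need s > 112/4, so s ≥ 29. First s ≥ 29 with gcd(s, 55) = 1 is s = 29. Thus m = 4·29 = 116.

116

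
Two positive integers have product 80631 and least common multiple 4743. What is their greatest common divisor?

From gcd × lcm = ab: gcd = 80631 / 4743 = 17.

17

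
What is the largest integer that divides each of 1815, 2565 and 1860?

15

1815 = 3 · 5 · 11²; 2565 = 3³ · 5 · 19; 1860 = 2² · 3 · 5 · 31
gcd takes min exponent of each prime: 3 · 5 = 15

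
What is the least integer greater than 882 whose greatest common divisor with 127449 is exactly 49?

gcd(t, 127449) = 49 forces 49 | t; write t = 49s. Then gcd(49s, 49·2601) = 49·gcd(s, 2601), so need gcd(s, 2601) = 1.
49s > 882 gives s ≥ 19. The least s ≥ 19 coprime to 2601 is 19, so t = 49·19 = 931.

931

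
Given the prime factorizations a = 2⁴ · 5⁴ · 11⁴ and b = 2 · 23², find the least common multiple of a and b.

max exponent per prime: 2⁴ · 5⁴ · 11⁴ · 23² = 77450890000

77450890000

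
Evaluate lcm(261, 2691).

gcd first: 2691 = 10·261 + 81; 261 = 3·81 + 18; 81 = 4·18 + 9; 18 = 2·9 + 0 → gcd = 9
lcm = 261·2691/gcd = 702351/9 = 78039

78039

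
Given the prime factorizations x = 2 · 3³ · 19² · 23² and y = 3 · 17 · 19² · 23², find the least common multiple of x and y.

175309542

max exponent per prime: 2 · 3³ · 17 · 19² · 23² = 175309542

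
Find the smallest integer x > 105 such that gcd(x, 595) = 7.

595 = 7·85. Any x with gcd(x, 595) = 7 is a multiple of 7, say 7s, with s coprime to 85.
Need s > 105/7, so s ≥ 16. First s ≥ 16 with gcd(s, 85) = 1 is s = 16. Thus x = 7·16 = 112.

112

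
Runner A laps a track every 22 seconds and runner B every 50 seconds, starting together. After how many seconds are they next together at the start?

550

22 = 2 · 11; 50 = 2 · 5²
max exponents: 2 · 5² · 11 = 550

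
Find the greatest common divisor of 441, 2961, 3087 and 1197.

gcd(441, 2961): 2961 = 6·441 + 315; 441 = 1·315 + 126; 315 = 2·126 + 63; 126 = 2·63 + 0 → 63
gcd(63, 3087): 3087 = 49·63 + 0 → 63
gcd(63, 1197): 1197 = 19·63 + 0 → 63

63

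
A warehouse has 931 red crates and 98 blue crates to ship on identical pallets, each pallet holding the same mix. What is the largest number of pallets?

49

931 = 7² · 19
98 = 2 · 7²
Common: 7² = 49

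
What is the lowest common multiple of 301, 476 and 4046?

lcm(301, 476) = 301·476/gcd = 143276/7 = 20468
lcm(20468, 4046) = 20468·4046/gcd = 82813528/238 = 347956

347956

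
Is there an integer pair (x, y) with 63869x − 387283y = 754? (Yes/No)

By Bézout, 63869x − 387283y = 754 has integer solutions iff gcd(63869, 387283) | 754.
Euclid: 387283 = 6·63869 + 4069; 63869 = 15·4069 + 2834; 4069 = 1·2834 + 1235; 2834 = 2·1235 + 364; 1235 = 3·364 + 143; 364 = 2·143 + 78; 143 = 1·78 + 65; 78 = 1·65 + 13; 65 = 5·13 + 0. gcd = 13; 754 mod 13 = 0. Yes.

Yes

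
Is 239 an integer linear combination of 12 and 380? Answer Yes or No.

By Bézout, 12p − 380q = 239 has integer solutions iff gcd(12, 380) | 239.
Euclid: 380 = 31·12 + 8; 12 = 1·8 + 4; 8 = 2·4 + 0. gcd = 4; 239 mod 4 = 3. No.

No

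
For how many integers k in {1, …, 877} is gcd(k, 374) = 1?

374 = 2·11·17. Inclusion–exclusion on these primes:
877 − ⌊877/2⌋ − ⌊877/11⌋ − ⌊877/17⌋ + ⌊877/22⌋ + ⌊877/34⌋ + ⌊877/187⌋ − ⌊877/374⌋ = 375

375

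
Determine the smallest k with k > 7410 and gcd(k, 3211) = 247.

7657

gcd(k, 3211) = 247 forces 247 | k; write k = 247s. Then gcd(247s, 247·13) = 247·gcd(s, 13), so need gcd(s, 13) = 1.
247s > 7410 gives s ≥ 31. The least s ≥ 31 coprime to 13 is 31, so k = 247·31 = 7657.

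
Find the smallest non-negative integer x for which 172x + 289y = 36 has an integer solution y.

Euclid: 289 = 1·172 + 117; 172 = 1·117 + 55; 117 = 2·55 + 7; 55 = 7·7 + 6; 7 = 1·6 + 1; 6 = 6·1 + 0 → gcd = 1; 36 = 1·36.
Back-substitution yields 172·(-42) + 289·(25) = 1, so one solution is x = -42·36 = -1512, y = 25·36 = 900.
Solutions in x differ by 289/1 = 289; the one in [0, 289) is -1512 mod 289 = 222.

222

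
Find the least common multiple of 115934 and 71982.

4172580594

115934 = 2 · 7³ · 13²; 71982 = 2 · 3³ · 31 · 43
max exponents: 2 · 3³ · 7³ · 13² · 31 · 43 = 4172580594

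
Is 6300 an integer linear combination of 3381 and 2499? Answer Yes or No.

No

gcd(3381, 2499): 3381 = 1·2499 + 882; 2499 = 2·882 + 735; 882 = 1·735 + 147; 735 = 5·147 + 0 → 147
147 does not divide 6300, so a solution does not exist.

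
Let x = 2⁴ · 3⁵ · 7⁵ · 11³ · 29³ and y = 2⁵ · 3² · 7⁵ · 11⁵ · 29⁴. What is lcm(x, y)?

max exponent per prime: 2⁵ · 3⁵ · 7⁵ · 11⁵ · 29⁴ = 14886817673579181792

14886817673579181792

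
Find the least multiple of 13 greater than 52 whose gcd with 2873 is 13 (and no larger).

65

Multiples of 13 above 52: 13·5, 13·6, … . Need the cofactor coprime to 2873/13 = 221.
Checking s = 5, 6, … the first with gcd(s, 221) = 1 is s = 5, giving 65.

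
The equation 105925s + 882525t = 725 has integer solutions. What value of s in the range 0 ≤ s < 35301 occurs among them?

gcd(105925, 882525) = 25 (Euclid: 882525 = 8·105925 + 35125; 105925 = 3·35125 + 550; 35125 = 63·550 + 475; 550 = 1·475 + 75; 475 = 6·75 + 25; 75 = 3·25 + 0), and 25 | 725.
Extended Euclid: 105925·(-11231) + 882525·(1348) = 25. Scale by 29: s₀ = -325699.
General solution s = s₀ + 35301k; reducing mod 35301 gives s = 27311 (and t = -3278).

27311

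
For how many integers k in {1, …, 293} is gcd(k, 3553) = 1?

3553 = 11·17·19. Inclusion–exclusion on these primes:
293 − ⌊293/11⌋ − ⌊293/17⌋ − ⌊293/19⌋ + ⌊293/187⌋ + ⌊293/209⌋ + ⌊293/323⌋ − ⌊293/3553⌋ = 237

237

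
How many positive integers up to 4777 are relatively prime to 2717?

Prime factors of 2717: 11, 13, 19. Count integers ≤ 4777 divisible by none of them.
By inclusion–exclusion: 4777 − ⌊4777/11⌋ − ⌊4777/13⌋ − ⌊4777/19⌋ + ⌊4777/143⌋ + ⌊4777/209⌋ + ⌊4777/247⌋ − ⌊4777/2717⌋ = 3798.

3798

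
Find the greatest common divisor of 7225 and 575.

25

Euclid: 7225 = 12·575 + 325; 575 = 1·325 + 250; 325 = 1·250 + 75; 250 = 3·75 + 25; 75 = 3·25 + 0. Last nonzero remainder: 25.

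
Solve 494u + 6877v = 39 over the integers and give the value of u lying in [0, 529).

14

Reduce mod 6877: 494u ≡ 39 (mod 6877). With g = gcd(494, 6877) = 13 dividing 39, divide through: 38u ≡ 3 (mod 529).
Since gcd(38, 529) = 1, u ≡ 3·(38)⁻¹ ≡ 14 (mod 529). Smallest non-negative: 14.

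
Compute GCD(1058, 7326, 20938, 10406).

2

1058 = 2 · 23²; 7326 = 2 · 3² · 11 · 37; 20938 = 2 · 19² · 29; 10406 = 2 · 11² · 43
gcd takes min exponent of each prime: 2 = 2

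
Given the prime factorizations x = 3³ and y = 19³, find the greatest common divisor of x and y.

min exponent per shared prime: (none) = 1

1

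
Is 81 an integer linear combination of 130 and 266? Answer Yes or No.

No

By Bézout, 130m + 266n = 81 has integer solutions iff gcd(130, 266) | 81.
Euclid: 266 = 2·130 + 6; 130 = 21·6 + 4; 6 = 1·4 + 2; 4 = 2·2 + 0. gcd = 2; 81 mod 2 = 1. No.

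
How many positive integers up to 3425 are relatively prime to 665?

665 = 5·7·19. Inclusion–exclusion on these primes:
3425 − ⌊3425/5⌋ − ⌊3425/7⌋ − ⌊3425/19⌋ + ⌊3425/35⌋ + ⌊3425/95⌋ + ⌊3425/133⌋ − ⌊3425/665⌋ = 2224

2224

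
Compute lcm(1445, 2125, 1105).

469625

lcm(1445, 2125) = 1445·2125/gcd = 3070625/85 = 36125
lcm(36125, 1105) = 36125·1105/gcd = 39918125/85 = 469625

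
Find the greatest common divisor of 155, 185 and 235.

5

gcd(155, 185): 185 = 1·155 + 30; 155 = 5·30 + 5; 30 = 6·5 + 0 → 5
gcd(5, 235): 235 = 47·5 + 0 → 5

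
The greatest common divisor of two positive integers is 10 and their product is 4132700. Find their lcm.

gcd·lcm = product, so lcm = 4132700/10 = 413270.

413270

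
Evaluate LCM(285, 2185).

gcd first: 2185 = 7·285 + 190; 285 = 1·190 + 95; 190 = 2·95 + 0 → gcd = 95
lcm = 285·2185/gcd = 622725/95 = 6555

6555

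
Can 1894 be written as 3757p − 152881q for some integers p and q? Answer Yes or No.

No

gcd(3757, 152881): 152881 = 40·3757 + 2601; 3757 = 1·2601 + 1156; 2601 = 2·1156 + 289; 1156 = 4·289 + 0 → 289
289 does not divide 1894, so a solution does not exist.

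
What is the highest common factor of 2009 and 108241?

2009 = 7² · 41
108241 = 7² · 47²
Common: 7² = 49

49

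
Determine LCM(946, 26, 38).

946 = 2 · 11 · 43; 26 = 2 · 13; 38 = 2 · 19
lcm takes max exponent of each prime: 2 · 11 · 13 · 19 · 43 = 233662

233662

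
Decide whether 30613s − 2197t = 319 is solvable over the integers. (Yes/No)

By Bézout, 30613s − 2197t = 319 has integer solutions iff gcd(30613, 2197) | 319.
Euclid: 30613 = 13·2197 + 2052; 2197 = 1·2052 + 145; 2052 = 14·145 + 22; 145 = 6·22 + 13; 22 = 1·13 + 9; 13 = 1·9 + 4; 9 = 2·4 + 1; 4 = 4·1 + 0. gcd = 1; 319 mod 1 = 0. Yes.

Yes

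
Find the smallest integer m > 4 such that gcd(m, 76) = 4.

76 = 4·19. Any m with gcd(m, 76) = 4 is a multiple of 4, say 4s, with s coprime to 19.
Need s > 4/4, so s ≥ 2. First s ≥ 2 with gcd(s, 19) = 1 is s = 2. Thus m = 4·2 = 8.

8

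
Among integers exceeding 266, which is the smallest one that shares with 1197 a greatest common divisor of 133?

532

Multiples of 133 above 266: 133·3, 133·4, … . Need the cofactor coprime to 1197/133 = 9.
Checking s = 3, 4, … the first with gcd(s, 9) = 1 is s = 4, giving 532.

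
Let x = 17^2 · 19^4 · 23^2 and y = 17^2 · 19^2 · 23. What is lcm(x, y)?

19923604801

max exponent per prime: 17^2 · 19^4 · 23^2 = 19923604801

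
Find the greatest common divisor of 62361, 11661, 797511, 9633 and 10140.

gcd(62361, 11661): 62361 = 5·11661 + 4056; 11661 = 2·4056 + 3549; 4056 = 1·3549 + 507; 3549 = 7·507 + 0 → 507
gcd(507, 797511): 797511 = 1573·507 + 0 → 507
gcd(507, 9633): 9633 = 19·507 + 0 → 507
gcd(507, 10140): 10140 = 20·507 + 0 → 507

507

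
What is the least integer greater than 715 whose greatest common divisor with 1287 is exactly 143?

1001

gcd(m, 1287) = 143 forces 143 | m; write m = 143s. Then gcd(143s, 143·9) = 143·gcd(s, 9), so need gcd(s, 9) = 1.
143s > 715 gives s ≥ 6. The least s ≥ 6 coprime to 9 is 7, so m = 143·7 = 1001.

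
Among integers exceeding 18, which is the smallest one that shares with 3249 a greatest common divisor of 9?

27

3249 = 9·361. Any x with gcd(x, 3249) = 9 is a multiple of 9, say 9s, with s coprime to 361.
Need s > 18/9, so s ≥ 3. First s ≥ 3 with gcd(s, 361) = 1 is s = 3. Thus x = 9·3 = 27.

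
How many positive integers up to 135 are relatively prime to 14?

58

Prime factors of 14: 2, 7. Count integers ≤ 135 divisible by none of them.
By inclusion–exclusion: 135 − ⌊135/2⌋ − ⌊135/7⌋ + ⌊135/14⌋ = 58.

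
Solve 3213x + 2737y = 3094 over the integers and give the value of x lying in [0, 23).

18

gcd(3213, 2737) = 119 (Euclid: 3213 = 1·2737 + 476; 2737 = 5·476 + 357; 476 = 1·357 + 119; 357 = 3·119 + 0), and 119 | 3094.
Extended Euclid: 3213·(6) + 2737·(-7) = 119. Scale by 26: x₀ = 156.
General solution x = x₀ + 23t; reducing mod 23 gives x = 18 (and y = -20).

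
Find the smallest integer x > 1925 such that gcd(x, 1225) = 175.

2100

1225 = 175·7. Any x with gcd(x, 1225) = 175 is a multiple of 175, say 175s, with s coprime to 7.
Need s > 1925/175, so s ≥ 12. First s ≥ 12 with gcd(s, 7) = 1 is s = 12. Thus x = 175·12 = 2100.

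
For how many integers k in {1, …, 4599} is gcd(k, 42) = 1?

1314

Prime factors of 42: 2, 3, 7. Count integers ≤ 4599 divisible by none of them.
By inclusion–exclusion: 4599 − ⌊4599/2⌋ − ⌊4599/3⌋ − ⌊4599/7⌋ + ⌊4599/6⌋ + ⌊4599/14⌋ + ⌊4599/21⌋ − ⌊4599/42⌋ = 1314.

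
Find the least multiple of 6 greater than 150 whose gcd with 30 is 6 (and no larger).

Multiples of 6 above 150: 6·26, 6·27, … . Need the cofactor coprime to 30/6 = 5.
Checking s = 26, 27, … the first with gcd(s, 5) = 1 is s = 26, giving 156.

156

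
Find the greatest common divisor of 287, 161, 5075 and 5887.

gcd(287, 161): 287 = 1·161 + 126; 161 = 1·126 + 35; 126 = 3·35 + 21; 35 = 1·21 + 14; 21 = 1·14 + 7; 14 = 2·7 + 0 → 7
gcd(7, 5075): 5075 = 725·7 + 0 → 7
gcd(7, 5887): 5887 = 841·7 + 0 → 7

7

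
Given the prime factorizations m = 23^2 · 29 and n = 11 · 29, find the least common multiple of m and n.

max exponent per prime: 11 · 23^2 · 29 = 168751

168751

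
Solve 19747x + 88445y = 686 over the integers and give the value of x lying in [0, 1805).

963

Euclid: 88445 = 4·19747 + 9457; 19747 = 2·9457 + 833; 9457 = 11·833 + 294; 833 = 2·294 + 245; 294 = 1·245 + 49; 245 = 5·49 + 0 → gcd = 49; 686 = 49·14.
Back-substitution yields 19747·(-318) + 88445·(71) = 49, so one solution is x = -318·14 = -4452, y = 71·14 = 994.
Solutions in x differ by 88445/49 = 1805; the one in [0, 1805) is -4452 mod 1805 = 963.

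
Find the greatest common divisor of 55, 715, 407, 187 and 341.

11

gcd(55, 715): 715 = 13·55 + 0 → 55
gcd(55, 407): 407 = 7·55 + 22; 55 = 2·22 + 11; 22 = 2·11 + 0 → 11
gcd(11, 187): 187 = 17·11 + 0 → 11
gcd(11, 341): 341 = 31·11 + 0 → 11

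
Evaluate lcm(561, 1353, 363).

253011

561 = 3 · 11 · 17; 1353 = 3 · 11 · 41; 363 = 3 · 11²
lcm takes max exponent of each prime: 3 · 11² · 17 · 41 = 253011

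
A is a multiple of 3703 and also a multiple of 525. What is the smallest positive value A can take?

277725

3703 = 7 · 23²; 525 = 3 · 5² · 7
max exponents: 3 · 5² · 7 · 23² = 277725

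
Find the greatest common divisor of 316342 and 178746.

2

Euclid: 316342 = 1·178746 + 137596; 178746 = 1·137596 + 41150; 137596 = 3·41150 + 14146; 41150 = 2·14146 + 12858; 14146 = 1·12858 + 1288; 12858 = 9·1288 + 1266; 1288 = 1·1266 + 22; 1266 = 57·22 + 12; 22 = 1·12 + 10; 12 = 1·10 + 2; 10 = 5·2 + 0. Last nonzero remainder: 2.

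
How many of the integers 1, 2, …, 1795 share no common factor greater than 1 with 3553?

1455

Prime factors of 3553: 11, 17, 19. Count integers ≤ 1795 divisible by none of them.
By inclusion–exclusion: 1795 − ⌊1795/11⌋ − ⌊1795/17⌋ − ⌊1795/19⌋ + ⌊1795/187⌋ + ⌊1795/209⌋ + ⌊1795/323⌋ − ⌊1795/3553⌋ = 1455.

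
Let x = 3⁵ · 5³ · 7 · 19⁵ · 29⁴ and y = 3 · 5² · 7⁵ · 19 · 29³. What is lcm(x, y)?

894059625200531839875

max exponent per prime: 3⁵ · 5³ · 7⁵ · 19⁵ · 29⁴ = 894059625200531839875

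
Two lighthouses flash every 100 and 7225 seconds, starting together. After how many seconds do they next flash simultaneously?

100 = 2² · 5²; 7225 = 5² · 17²
max exponents: 2² · 5² · 17² = 28900

28900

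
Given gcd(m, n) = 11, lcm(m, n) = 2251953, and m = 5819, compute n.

4257

m·n = gcd·lcm = 11·2251953 = 24771483, so n = 24771483/5819 = 4257.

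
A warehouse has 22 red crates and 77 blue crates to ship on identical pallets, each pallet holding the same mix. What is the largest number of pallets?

22 = 2 · 11
77 = 7 · 11
Common: 11 = 11

11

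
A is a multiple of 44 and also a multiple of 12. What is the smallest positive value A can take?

44 = 2² · 11; 12 = 2² · 3
max exponents: 2² · 3 · 11 = 132

132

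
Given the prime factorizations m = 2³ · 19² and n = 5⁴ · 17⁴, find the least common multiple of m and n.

max exponent per prime: 2³ · 5⁴ · 17⁴ · 19² = 150755405000

150755405000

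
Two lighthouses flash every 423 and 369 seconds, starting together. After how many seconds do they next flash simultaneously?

423 = 3² · 47; 369 = 3² · 41
max exponents: 3² · 41 · 47 = 17343

17343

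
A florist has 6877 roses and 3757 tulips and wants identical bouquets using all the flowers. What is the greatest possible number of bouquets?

6877 = 13 · 23²
3757 = 13 · 17²
Common: 13 = 13

13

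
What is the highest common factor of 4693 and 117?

13

Euclid: 4693 = 40·117 + 13; 117 = 9·13 + 0. Last nonzero remainder: 13.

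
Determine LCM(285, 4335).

82365

gcd first: 4335 = 15·285 + 60; 285 = 4·60 + 45; 60 = 1·45 + 15; 45 = 3·15 + 0 → gcd = 15
lcm = 285·4335/gcd = 1235475/15 = 82365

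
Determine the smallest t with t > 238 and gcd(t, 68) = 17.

68 = 17·4. Any t with gcd(t, 68) = 17 is a multiple of 17, say 17s, with s coprime to 4.
Need s > 238/17, so s ≥ 15. First s ≥ 15 with gcd(s, 4) = 1 is s = 15. Thus t = 17·15 = 255.

255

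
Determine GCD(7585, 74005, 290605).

7585 = 5 · 37 · 41; 74005 = 5 · 19² · 41; 290605 = 5 · 7 · 19² · 23
gcd takes min exponent of each prime: 5 = 5

5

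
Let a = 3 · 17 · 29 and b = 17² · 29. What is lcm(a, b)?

max exponent per prime: 3 · 17² · 29 = 25143

25143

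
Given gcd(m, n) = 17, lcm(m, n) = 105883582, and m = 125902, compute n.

m·n = gcd·lcm = 17·105883582 = 1800020894, so n = 1800020894/125902 = 14297.

14297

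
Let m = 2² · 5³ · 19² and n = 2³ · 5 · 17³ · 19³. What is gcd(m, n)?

7220

min exponent per shared prime: 2² · 5 · 19² = 7220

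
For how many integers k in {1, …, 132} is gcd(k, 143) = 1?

110

143 = 11·13. Inclusion–exclusion on these primes:
132 − ⌊132/11⌋ − ⌊132/13⌋ + ⌊132/143⌋ = 110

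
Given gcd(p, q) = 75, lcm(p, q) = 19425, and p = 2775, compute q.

525

Using pq = gcd(p,q)·lcm(p,q) = 75·19425 = 1456875, we get q = 1456875/2775 = 525.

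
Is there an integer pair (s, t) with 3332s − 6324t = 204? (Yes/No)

gcd(3332, 6324): 6324 = 1·3332 + 2992; 3332 = 1·2992 + 340; 2992 = 8·340 + 272; 340 = 1·272 + 68; 272 = 4·68 + 0 → 68
68 divides 204, so a solution exists.

Yes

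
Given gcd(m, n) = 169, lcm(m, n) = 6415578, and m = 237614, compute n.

4563

m·n = gcd·lcm = 169·6415578 = 1084232682, so n = 1084232682/237614 = 4563.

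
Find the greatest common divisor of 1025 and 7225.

1025 = 5² · 41
7225 = 5² · 17²
Common: 5² = 25

25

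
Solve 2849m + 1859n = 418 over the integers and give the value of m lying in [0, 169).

53

Reduce mod 1859: 2849m ≡ 418 (mod 1859). With g = gcd(2849, 1859) = 11 dividing 418, divide through: 259m ≡ 38 (mod 169).
Since gcd(259, 169) = 1, m ≡ 38·(259)⁻¹ ≡ 53 (mod 169). Smallest non-negative: 53.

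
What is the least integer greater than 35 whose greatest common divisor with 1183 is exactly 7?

42

Multiples of 7 above 35: 7·6, 7·7, … . Need the cofactor coprime to 1183/7 = 169.
Checking s = 6, 7, … the first with gcd(s, 169) = 1 is s = 6, giving 42.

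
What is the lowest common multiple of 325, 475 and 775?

325 = 5² · 13; 475 = 5² · 19; 775 = 5² · 31
lcm takes max exponent of each prime: 5² · 13 · 19 · 31 = 191425

191425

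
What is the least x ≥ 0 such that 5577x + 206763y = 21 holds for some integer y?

gcd(5577, 206763) = 3 (Euclid: 206763 = 37·5577 + 414; 5577 = 13·414 + 195; 414 = 2·195 + 24; 195 = 8·24 + 3; 24 = 8·3 + 0), and 3 | 21.
Extended Euclid: 5577·(8490) + 206763·(-229) = 3. Scale by 7: x₀ = 59430.
General solution x = x₀ + 68921t; reducing mod 68921 gives x = 59430 (and y = -1603).

59430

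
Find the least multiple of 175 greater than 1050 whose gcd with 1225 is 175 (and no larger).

gcd(t, 1225) = 175 forces 175 | t; write t = 175s. Then gcd(175s, 175·7) = 175·gcd(s, 7), so need gcd(s, 7) = 1.
175s > 1050 gives s ≥ 7. The least s ≥ 7 coprime to 7 is 8, so t = 175·8 = 1400.

1400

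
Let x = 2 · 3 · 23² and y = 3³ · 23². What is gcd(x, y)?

1587

min exponent per shared prime: 3 · 23² = 1587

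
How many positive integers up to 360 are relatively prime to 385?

Prime factors of 385: 5, 7, 11. Count integers ≤ 360 divisible by none of them.
By inclusion–exclusion: 360 − ⌊360/5⌋ − ⌊360/7⌋ − ⌊360/11⌋ + ⌊360/35⌋ + ⌊360/55⌋ + ⌊360/77⌋ − ⌊360/385⌋ = 225.

225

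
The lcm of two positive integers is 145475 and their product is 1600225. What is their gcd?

11

From gcd × lcm = pq: gcd = 1600225 / 145475 = 11.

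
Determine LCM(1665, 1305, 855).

917415

lcm(1665, 1305) = 1665·1305/gcd = 2172825/45 = 48285
lcm(48285, 855) = 48285·855/gcd = 41283675/45 = 917415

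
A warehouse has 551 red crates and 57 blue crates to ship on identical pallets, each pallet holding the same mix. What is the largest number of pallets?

19

Euclid: 551 = 9·57 + 38; 57 = 1·38 + 19; 38 = 2·19 + 0. Last nonzero remainder: 19.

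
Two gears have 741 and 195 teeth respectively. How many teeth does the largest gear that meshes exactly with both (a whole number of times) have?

39

741 = 3 · 13 · 19
195 = 3 · 5 · 13
Common: 3 · 13 = 39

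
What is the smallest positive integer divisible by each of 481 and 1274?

47138

gcd first: 1274 = 2·481 + 312; 481 = 1·312 + 169; 312 = 1·169 + 143; 169 = 1·143 + 26; 143 = 5·26 + 13; 26 = 2·13 + 0 → gcd = 13
lcm = 481·1274/gcd = 612794/13 = 47138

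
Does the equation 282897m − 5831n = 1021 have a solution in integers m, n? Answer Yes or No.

By Bézout, 282897m − 5831n = 1021 has integer solutions iff gcd(282897, 5831) | 1021.
Euclid: 282897 = 48·5831 + 3009; 5831 = 1·3009 + 2822; 3009 = 1·2822 + 187; 2822 = 15·187 + 17; 187 = 11·17 + 0. gcd = 17; 1021 mod 17 = 1. No.

No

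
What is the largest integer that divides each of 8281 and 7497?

8281 = 7² · 13²
7497 = 3² · 7² · 17
Common: 7² = 49

49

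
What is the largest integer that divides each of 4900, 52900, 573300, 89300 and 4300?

gcd(4900, 52900): 52900 = 10·4900 + 3900; 4900 = 1·3900 + 1000; 3900 = 3·1000 + 900; 1000 = 1·900 + 100; 900 = 9·100 + 0 → 100
gcd(100, 573300): 573300 = 5733·100 + 0 → 100
gcd(100, 89300): 89300 = 893·100 + 0 → 100
gcd(100, 4300): 4300 = 43·100 + 0 → 100

100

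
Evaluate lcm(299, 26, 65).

2990

299 = 13 · 23; 26 = 2 · 13; 65 = 5 · 13
lcm takes max exponent of each prime: 2 · 5 · 13 · 23 = 2990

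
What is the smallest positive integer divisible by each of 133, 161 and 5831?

2548147

lcm(133, 161) = 133·161/gcd = 21413/7 = 3059
lcm(3059, 5831) = 3059·5831/gcd = 17837029/7 = 2548147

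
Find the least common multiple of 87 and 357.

10353

gcd first: 357 = 4·87 + 9; 87 = 9·9 + 6; 9 = 1·6 + 3; 6 = 2·3 + 0 → gcd = 3
lcm = 87·357/gcd = 31059/3 = 10353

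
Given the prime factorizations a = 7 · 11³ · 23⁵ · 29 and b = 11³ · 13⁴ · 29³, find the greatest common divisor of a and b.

min exponent per shared prime: 11³ · 29 = 38599

38599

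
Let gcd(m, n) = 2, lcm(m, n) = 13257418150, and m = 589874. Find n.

m·n = gcd·lcm = 2·13257418150 = 26514836300, so n = 26514836300/589874 = 44950.

44950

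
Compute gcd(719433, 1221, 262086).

33

gcd(719433, 1221): 719433 = 589·1221 + 264; 1221 = 4·264 + 165; 264 = 1·165 + 99; 165 = 1·99 + 66; 99 = 1·66 + 33; 66 = 2·33 + 0 → 33
gcd(33, 262086): 262086 = 7942·33 + 0 → 33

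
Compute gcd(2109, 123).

2109 = 3 · 19 · 37
123 = 3 · 41
Common: 3 = 3

3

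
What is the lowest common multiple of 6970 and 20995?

6970 = 2 · 5 · 17 · 41; 20995 = 5 · 13 · 17 · 19
max exponents: 2 · 5 · 13 · 17 · 19 · 41 = 1721590

1721590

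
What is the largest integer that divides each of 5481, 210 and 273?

21

gcd(5481, 210): 5481 = 26·210 + 21; 210 = 10·21 + 0 → 21
gcd(21, 273): 273 = 13·21 + 0 → 21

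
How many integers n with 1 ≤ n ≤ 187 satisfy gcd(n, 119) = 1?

Prime factors of 119: 7, 17. Count integers ≤ 187 divisible by none of them.
By inclusion–exclusion: 187 − ⌊187/7⌋ − ⌊187/17⌋ + ⌊187/119⌋ = 151.

151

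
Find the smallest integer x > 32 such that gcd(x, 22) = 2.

Multiples of 2 above 32: 2·17, 2·18, … . Need the cofactor coprime to 22/2 = 11.
Checking s = 17, 18, … the first with gcd(s, 11) = 1 is s = 17, giving 34.

34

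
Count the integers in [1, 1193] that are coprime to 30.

319

Prime factors of 30: 2, 3, 5. Count integers ≤ 1193 divisible by none of them.
By inclusion–exclusion: 1193 − ⌊1193/2⌋ − ⌊1193/3⌋ − ⌊1193/5⌋ + ⌊1193/6⌋ + ⌊1193/10⌋ + ⌊1193/15⌋ − ⌊1193/30⌋ = 319.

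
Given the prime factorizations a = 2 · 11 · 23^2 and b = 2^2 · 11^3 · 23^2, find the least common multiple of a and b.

max exponent per prime: 2^2 · 11^3 · 23^2 = 2816396

2816396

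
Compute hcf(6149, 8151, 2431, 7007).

6149 = 11 · 13 · 43; 8151 = 3 · 11 · 13 · 19; 2431 = 11 · 13 · 17; 7007 = 7² · 11 · 13
gcd takes min exponent of each prime: 11 · 13 = 143

143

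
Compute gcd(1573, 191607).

13

1573 = 11² · 13
191607 = 3 · 13 · 17³
Common: 13 = 13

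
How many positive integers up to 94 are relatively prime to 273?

273 = 3·7·13. Inclusion–exclusion on these primes:
94 − ⌊94/3⌋ − ⌊94/7⌋ − ⌊94/13⌋ + ⌊94/21⌋ + ⌊94/39⌋ + ⌊94/91⌋ − ⌊94/273⌋ = 50

50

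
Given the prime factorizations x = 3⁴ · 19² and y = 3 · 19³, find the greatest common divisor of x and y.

1083

min exponent per shared prime: 3 · 19² = 1083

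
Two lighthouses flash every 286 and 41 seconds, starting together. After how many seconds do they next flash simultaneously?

286 = 2 · 11 · 13; 41 = 41
max exponents: 2 · 11 · 13 · 41 = 11726

11726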